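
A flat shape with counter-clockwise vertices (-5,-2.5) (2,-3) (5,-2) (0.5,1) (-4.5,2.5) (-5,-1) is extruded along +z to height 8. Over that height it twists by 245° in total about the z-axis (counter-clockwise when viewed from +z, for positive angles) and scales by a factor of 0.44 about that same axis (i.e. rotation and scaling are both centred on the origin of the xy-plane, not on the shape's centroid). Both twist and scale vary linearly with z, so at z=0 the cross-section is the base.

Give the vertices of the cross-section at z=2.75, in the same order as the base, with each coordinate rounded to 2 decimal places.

t = z/height = 2.75/8 = 0.34375
s = 1 + (scale-1)·z/height = 1 + (0.44-1)·2.75/8 = 0.807500
θ = twist·z/height = 245°·2.75/8 = 84.2188° = 1.469894 rad
cos θ = 0.100731, sin θ = 0.994914 (intermediates below are computed at full precision and shown rounded to 5 d.p.)
v1: (-5,-2.5) → rotate → (1.98363,-5.22640) → ×s → (1.60178,-4.22031) → (1.60,-4.22)
v2: (2,-3) → rotate → (3.18620,1.68764) → ×s → (2.57286,1.36277) → (2.57,1.36)
v3: (5,-2) → rotate → (2.49348,4.77311) → ×s → (2.01349,3.85428) → (2.01,3.85)
v4: (0.5,1) → rotate → (-0.94455,0.59819) → ×s → (-0.76272,0.48304) → (-0.76,0.48)
v5: (-4.5,2.5) → rotate → (-2.94057,-4.22528) → ×s → (-2.37451,-3.41192) → (-2.37,-3.41)
v6: (-5,-1) → rotate → (0.49126,-5.07530) → ×s → (0.39669,-4.09830) → (0.40,-4.10)

Cross-section at z=2.75: (1.60,-4.22) (2.57,1.36) (2.01,3.85) (-0.76,0.48) (-2.37,-3.41) (0.40,-4.10)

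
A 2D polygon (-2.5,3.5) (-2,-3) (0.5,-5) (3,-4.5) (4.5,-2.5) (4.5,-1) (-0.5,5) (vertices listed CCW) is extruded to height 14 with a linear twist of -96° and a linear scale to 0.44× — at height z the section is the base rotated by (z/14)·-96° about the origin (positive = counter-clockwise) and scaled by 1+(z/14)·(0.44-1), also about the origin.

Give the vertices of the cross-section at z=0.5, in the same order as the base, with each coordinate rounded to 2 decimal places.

t = z/height = 0.5/14 = 0.0357143
s = 1 + (scale-1)·z/height = 1 + (0.44-1)·0.5/14 = 0.980000
θ = twist·z/height = -96°·0.5/14 = -3.4286° = -0.059840 rad
cos θ = 0.998210, sin θ = -0.059804 (intermediates below are computed at full precision and shown rounded to 5 d.p.)
v1: (-2.5,3.5) → rotate → (-2.28621,3.64325) → ×s → (-2.24049,3.57038) → (-2.24,3.57)
v2: (-2,-3) → rotate → (-2.17583,-2.87502) → ×s → (-2.13232,-2.81752) → (-2.13,-2.82)
v3: (0.5,-5) → rotate → (0.20008,-5.02095) → ×s → (0.19608,-4.92053) → (0.20,-4.92)
v4: (3,-4.5) → rotate → (2.72551,-4.67136) → ×s → (2.67100,-4.57793) → (2.67,-4.58)
v5: (4.5,-2.5) → rotate → (4.34244,-2.76464) → ×s → (4.25559,-2.70935) → (4.26,-2.71)
v6: (4.5,-1) → rotate → (4.43214,-1.26733) → ×s → (4.34350,-1.24198) → (4.34,-1.24)
v7: (-0.5,5) → rotate → (-0.20008,5.02095) → ×s → (-0.19608,4.92053) → (-0.20,4.92)

Cross-section at z=0.5: (-2.24,3.57) (-2.13,-2.82) (0.20,-4.92) (2.67,-4.58) (4.26,-2.71) (4.34,-1.24) (-0.20,4.92)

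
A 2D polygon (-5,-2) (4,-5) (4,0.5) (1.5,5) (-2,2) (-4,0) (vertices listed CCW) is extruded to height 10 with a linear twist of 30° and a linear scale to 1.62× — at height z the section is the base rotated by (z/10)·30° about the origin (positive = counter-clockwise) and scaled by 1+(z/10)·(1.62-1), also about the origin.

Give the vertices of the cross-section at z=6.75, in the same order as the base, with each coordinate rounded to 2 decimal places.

Cross-section at z=6.75: (-5.67,-5.12) (7.78,-4.69) (5.08,2.63) (-0.46,7.39) (-3.64,1.68) (-5.32,-1.96)

t = z/height = 6.75/10 = 0.675
s = 1 + (scale-1)·z/height = 1 + (1.62-1)·6.75/10 = 1.418500
θ = twist·z/height = 30°·6.75/10 = 20.2500° = 0.353429 rad
cos θ = 0.938191, sin θ = 0.346117 (intermediates below are computed at full precision and shown rounded to 5 d.p.)
v1: (-5,-2) → rotate → (-3.99872,-3.60697) → ×s → (-5.67219,-5.11648) → (-5.67,-5.12)
v2: (4,-5) → rotate → (5.48335,-3.30649) → ×s → (7.77813,-4.69025) → (7.78,-4.69)
v3: (4,0.5) → rotate → (3.57971,1.85356) → ×s → (5.07781,2.62928) → (5.08,2.63)
v4: (1.5,5) → rotate → (-0.32330,5.21013) → ×s → (-0.45860,7.39057) → (-0.46,7.39)
v5: (-2,2) → rotate → (-2.56862,1.18415) → ×s → (-3.64358,1.67971) → (-3.64,1.68)
v6: (-4,0) → rotate → (-3.75277,-1.38447) → ×s → (-5.32330,-1.96387) → (-5.32,-1.96)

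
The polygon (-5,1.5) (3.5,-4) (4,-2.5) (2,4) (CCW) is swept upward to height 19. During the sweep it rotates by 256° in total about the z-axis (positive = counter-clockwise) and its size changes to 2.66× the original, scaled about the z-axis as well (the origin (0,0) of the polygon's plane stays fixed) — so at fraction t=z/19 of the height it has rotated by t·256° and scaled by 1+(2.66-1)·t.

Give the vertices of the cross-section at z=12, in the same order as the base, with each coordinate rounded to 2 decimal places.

Cross-section at z=12: (8.76,-6.14) (-4.23,10.03) (-6.17,7.44) (-6.46,-6.49)

t = z/height = 12/19 = 0.631579
s = 1 + (scale-1)·z/height = 1 + (2.66-1)·12/19 = 2.048421
θ = twist·z/height = 256°·12/19 = 161.6842° = 2.821922 rad
cos θ = -0.949339, sin θ = 0.314254 (intermediates below are computed at full precision and shown rounded to 5 d.p.)
v1: (-5,1.5) → rotate → (4.27531,-2.99528) → ×s → (8.75764,-6.13559) → (8.76,-6.14)
v2: (3.5,-4) → rotate → (-2.06567,4.89724) → ×s → (-4.23136,10.03162) → (-4.23,10.03)
v3: (4,-2.5) → rotate → (-3.01172,3.63036) → ×s → (-6.16927,7.43651) → (-6.17,7.44)
v4: (2,4) → rotate → (-3.15569,-3.16885) → ×s → (-6.46419,-6.49113) → (-6.46,-6.49)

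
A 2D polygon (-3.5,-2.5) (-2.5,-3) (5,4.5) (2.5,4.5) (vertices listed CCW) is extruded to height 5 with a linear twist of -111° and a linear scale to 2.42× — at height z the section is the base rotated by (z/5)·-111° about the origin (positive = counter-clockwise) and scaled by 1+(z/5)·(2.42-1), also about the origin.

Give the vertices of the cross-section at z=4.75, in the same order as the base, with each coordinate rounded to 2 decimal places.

Cross-section at z=4.75: (-3.47,9.49) (-5.23,7.54) (7.06,-14.14) (8.62,-8.48)

t = z/height = 4.75/5 = 0.95
s = 1 + (scale-1)·z/height = 1 + (2.42-1)·4.75/5 = 2.349000
θ = twist·z/height = -111°·4.75/5 = -105.4500° = -1.840450 rad
cos θ = -0.266397, sin θ = -0.963863 (intermediates below are computed at full precision and shown rounded to 5 d.p.)
v1: (-3.5,-2.5) → rotate → (-1.47727,4.03951) → ×s → (-3.47010,9.48882) → (-3.47,9.49)
v2: (-2.5,-3) → rotate → (-2.22560,3.20885) → ×s → (-5.22793,7.53759) → (-5.23,7.54)
v3: (5,4.5) → rotate → (3.00540,-6.01810) → ×s → (7.05968,-14.13653) → (7.06,-14.14)
v4: (2.5,4.5) → rotate → (3.67139,-3.60845) → ×s → (8.62410,-8.47624) → (8.62,-8.48)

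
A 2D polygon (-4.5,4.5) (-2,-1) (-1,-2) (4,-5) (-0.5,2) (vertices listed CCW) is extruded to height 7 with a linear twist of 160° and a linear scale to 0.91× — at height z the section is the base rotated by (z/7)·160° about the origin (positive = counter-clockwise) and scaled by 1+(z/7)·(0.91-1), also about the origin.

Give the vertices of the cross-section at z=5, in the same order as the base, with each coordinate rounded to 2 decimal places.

t = z/height = 5/7 = 0.714286
s = 1 + (scale-1)·z/height = 1 + (0.91-1)·5/7 = 0.935714
θ = twist·z/height = 160°·5/7 = 114.2857° = 1.994662 rad
cos θ = -0.411287, sin θ = 0.911506 (intermediates below are computed at full precision and shown rounded to 5 d.p.)
v1: (-4.5,4.5) → rotate → (-2.25098,-5.95257) → ×s → (-2.10628,-5.56990) → (-2.11,-5.57)
v2: (-2,-1) → rotate → (1.73408,-1.41172) → ×s → (1.62260,-1.32097) → (1.62,-1.32)
v3: (-1,-2) → rotate → (2.23430,-0.08893) → ×s → (2.09067,-0.08321) → (2.09,-0.08)
v4: (4,-5) → rotate → (2.91238,5.70246) → ×s → (2.72516,5.33587) → (2.73,5.34)
v5: (-0.5,2) → rotate → (-1.61737,-1.27833) → ×s → (-1.51339,-1.19615) → (-1.51,-1.20)

Cross-section at z=5: (-2.11,-5.57) (1.62,-1.32) (2.09,-0.08) (2.73,5.34) (-1.51,-1.20)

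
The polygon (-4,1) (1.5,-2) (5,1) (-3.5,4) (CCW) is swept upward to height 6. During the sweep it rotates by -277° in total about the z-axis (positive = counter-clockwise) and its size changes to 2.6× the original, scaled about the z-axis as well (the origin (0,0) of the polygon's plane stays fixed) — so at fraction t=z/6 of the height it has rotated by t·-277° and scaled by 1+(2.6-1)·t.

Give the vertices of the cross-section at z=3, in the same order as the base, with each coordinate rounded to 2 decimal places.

t = z/height = 3/6 = 0.5
s = 1 + (scale-1)·z/height = 1 + (2.6-1)·3/6 = 1.800000
θ = twist·z/height = -277°·3/6 = -138.5000° = -2.417281 rad
cos θ = -0.748956, sin θ = -0.662620 (intermediates below are computed at full precision and shown rounded to 5 d.p.)
v1: (-4,1) → rotate → (3.65844,1.90152) → ×s → (6.58520,3.42274) → (6.59,3.42)
v2: (1.5,-2) → rotate → (-2.44867,0.50398) → ×s → (-4.40761,0.90717) → (-4.41,0.91)
v3: (5,1) → rotate → (-3.08216,-4.06206) → ×s → (-5.54789,-7.31170) → (-5.55,-7.31)
v4: (-3.5,4) → rotate → (5.27183,-0.67665) → ×s → (9.48929,-1.21797) → (9.49,-1.22)

Cross-section at z=3: (6.59,3.42) (-4.41,0.91) (-5.55,-7.31) (9.49,-1.22)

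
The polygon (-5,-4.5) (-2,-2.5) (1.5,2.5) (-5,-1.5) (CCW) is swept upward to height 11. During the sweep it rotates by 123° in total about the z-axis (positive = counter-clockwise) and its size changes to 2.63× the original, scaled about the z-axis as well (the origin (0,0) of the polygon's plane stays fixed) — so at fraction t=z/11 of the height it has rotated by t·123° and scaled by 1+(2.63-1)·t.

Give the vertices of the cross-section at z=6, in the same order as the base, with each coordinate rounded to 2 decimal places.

t = z/height = 6/11 = 0.545455
s = 1 + (scale-1)·z/height = 1 + (2.63-1)·6/11 = 1.889091
θ = twist·z/height = 123°·6/11 = 67.0909° = 1.170957 rad
cos θ = 0.389270, sin θ = 0.921124 (intermediates below are computed at full precision and shown rounded to 5 d.p.)
v1: (-5,-4.5) → rotate → (2.19871,-6.35733) → ×s → (4.15356,-12.00958) → (4.15,-12.01)
v2: (-2,-2.5) → rotate → (1.52427,-2.81542) → ×s → (2.87948,-5.31859) → (2.88,-5.32)
v3: (1.5,2.5) → rotate → (-1.71890,2.35486) → ×s → (-3.24717,4.44855) → (-3.25,4.45)
v4: (-5,-1.5) → rotate → (-0.56467,-5.18952) → ×s → (-1.06670,-9.80348) → (-1.07,-9.80)

Cross-section at z=6: (4.15,-12.01) (2.88,-5.32) (-3.25,4.45) (-1.07,-9.80)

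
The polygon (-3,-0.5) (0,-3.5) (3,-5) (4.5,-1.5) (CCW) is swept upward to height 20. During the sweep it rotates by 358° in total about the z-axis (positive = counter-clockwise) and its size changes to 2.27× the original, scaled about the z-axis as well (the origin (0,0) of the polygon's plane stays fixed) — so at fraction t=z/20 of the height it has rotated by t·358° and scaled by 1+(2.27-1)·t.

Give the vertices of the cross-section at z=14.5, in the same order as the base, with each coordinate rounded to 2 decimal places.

Cross-section at z=14.5: (0.10,5.84) (-6.61,1.22) (-10.49,-3.92) (-4.40,-7.98)

t = z/height = 14.5/20 = 0.725
s = 1 + (scale-1)·z/height = 1 + (2.27-1)·14.5/20 = 1.920750
θ = twist·z/height = 358°·14.5/20 = 259.5500° = 4.530002 rad
cos θ = -0.181377, sin θ = -0.983414 (intermediates below are computed at full precision and shown rounded to 5 d.p.)
v1: (-3,-0.5) → rotate → (0.05243,3.04093) → ×s → (0.10070,5.84087) → (0.10,5.84)
v2: (0,-3.5) → rotate → (-3.44195,0.63482) → ×s → (-6.61112,1.21933) → (-6.61,1.22)
v3: (3,-5) → rotate → (-5.46120,-2.04335) → ×s → (-10.48960,-3.92477) → (-10.49,-3.92)
v4: (4.5,-1.5) → rotate → (-2.29132,-4.15329) → ×s → (-4.40105,-7.97744) → (-4.40,-7.98)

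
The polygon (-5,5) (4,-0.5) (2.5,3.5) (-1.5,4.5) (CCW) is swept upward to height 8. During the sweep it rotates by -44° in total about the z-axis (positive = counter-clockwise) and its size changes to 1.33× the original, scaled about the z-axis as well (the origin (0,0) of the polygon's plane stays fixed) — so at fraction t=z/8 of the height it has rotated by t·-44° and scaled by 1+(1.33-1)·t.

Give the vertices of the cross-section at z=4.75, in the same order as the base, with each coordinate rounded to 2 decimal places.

Cross-section at z=4.75: (-2.74,8.00) (4.03,-2.64) (4.53,2.44) (0.76,5.62)

t = z/height = 4.75/8 = 0.59375
s = 1 + (scale-1)·z/height = 1 + (1.33-1)·4.75/8 = 1.195938
θ = twist·z/height = -44°·4.75/8 = -26.1250° = -0.455967 rad
cos θ = 0.897836, sin θ = -0.440331 (intermediates below are computed at full precision and shown rounded to 5 d.p.)
v1: (-5,5) → rotate → (-2.28752,6.69083) → ×s → (-2.73573,8.00182) → (-2.74,8.00)
v2: (4,-0.5) → rotate → (3.37118,-2.21024) → ×s → (4.03172,-2.64331) → (4.03,-2.64)
v3: (2.5,3.5) → rotate → (3.78575,2.04160) → ×s → (4.52752,2.44162) → (4.53,2.44)
v4: (-1.5,4.5) → rotate → (0.63474,4.70076) → ×s → (0.75910,5.62181) → (0.76,5.62)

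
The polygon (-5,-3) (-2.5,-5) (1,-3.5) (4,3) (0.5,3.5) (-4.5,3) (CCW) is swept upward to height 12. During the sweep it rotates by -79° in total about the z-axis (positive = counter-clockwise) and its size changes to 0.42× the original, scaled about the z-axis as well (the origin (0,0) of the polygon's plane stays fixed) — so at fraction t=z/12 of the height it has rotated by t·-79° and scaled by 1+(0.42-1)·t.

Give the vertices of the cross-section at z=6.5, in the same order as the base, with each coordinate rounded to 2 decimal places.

Cross-section at z=6.5: (-3.91,0.82) (-3.59,-1.35) (-1.13,-2.23) (3.41,-0.35) (1.88,1.53) (-0.87,3.61)

t = z/height = 6.5/12 = 0.541667
s = 1 + (scale-1)·z/height = 1 + (0.42-1)·6.5/12 = 0.685833
θ = twist·z/height = -79°·6.5/12 = -42.7917° = -0.746855 rad
cos θ = 0.733829, sin θ = -0.679335 (intermediates below are computed at full precision and shown rounded to 5 d.p.)
v1: (-5,-3) → rotate → (-5.70715,1.19519) → ×s → (-3.91415,0.81970) → (-3.91,0.82)
v2: (-2.5,-5) → rotate → (-5.23124,-1.97081) → ×s → (-3.58776,-1.35165) → (-3.59,-1.35)
v3: (1,-3.5) → rotate → (-1.64384,-3.24773) → ×s → (-1.12740,-2.22740) → (-1.13,-2.23)
v4: (4,3) → rotate → (4.97332,-0.51585) → ×s → (3.41087,-0.35379) → (3.41,-0.35)
v5: (0.5,3.5) → rotate → (2.74459,2.22873) → ×s → (1.88233,1.52854) → (1.88,1.53)
v6: (-4.5,3) → rotate → (-1.26423,5.25849) → ×s → (-0.86705,3.60645) → (-0.87,3.61)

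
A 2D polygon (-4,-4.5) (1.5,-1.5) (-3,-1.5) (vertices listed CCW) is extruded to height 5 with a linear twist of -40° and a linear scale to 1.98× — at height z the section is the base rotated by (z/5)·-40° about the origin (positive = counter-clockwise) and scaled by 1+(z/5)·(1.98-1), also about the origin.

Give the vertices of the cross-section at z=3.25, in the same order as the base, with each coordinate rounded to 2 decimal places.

t = z/height = 3.25/5 = 0.65
s = 1 + (scale-1)·z/height = 1 + (1.98-1)·3.25/5 = 1.637000
θ = twist·z/height = -40°·3.25/5 = -26.0000° = -0.453786 rad
cos θ = 0.898794, sin θ = -0.438371 (intermediates below are computed at full precision and shown rounded to 5 d.p.)
v1: (-4,-4.5) → rotate → (-5.56785,-2.29109) → ×s → (-9.11456,-3.75051) → (-9.11,-3.75)
v2: (1.5,-1.5) → rotate → (0.69063,-2.00575) → ×s → (1.13057,-3.28341) → (1.13,-3.28)
v3: (-3,-1.5) → rotate → (-3.35394,-0.03308) → ×s → (-5.49040,-0.05415) → (-5.49,-0.05)

Cross-section at z=3.25: (-9.11,-3.75) (1.13,-3.28) (-5.49,-0.05)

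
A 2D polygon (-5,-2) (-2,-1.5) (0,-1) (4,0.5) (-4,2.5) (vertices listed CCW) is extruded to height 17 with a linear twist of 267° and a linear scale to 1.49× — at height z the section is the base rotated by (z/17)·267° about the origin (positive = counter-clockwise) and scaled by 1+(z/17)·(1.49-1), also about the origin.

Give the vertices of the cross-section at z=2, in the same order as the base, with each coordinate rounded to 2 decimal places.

Cross-section at z=2: (-3.41,-4.56) (-0.98,-2.46) (0.55,-0.90) (3.33,2.66) (-4.99,0.05)

t = z/height = 2/17 = 0.117647
s = 1 + (scale-1)·z/height = 1 + (1.49-1)·2/17 = 1.057647
θ = twist·z/height = 267°·2/17 = 31.4118° = 0.548239 rad
cos θ = 0.853444, sin θ = 0.521185 (intermediates below are computed at full precision and shown rounded to 5 d.p.)
v1: (-5,-2) → rotate → (-3.22485,-4.31281) → ×s → (-3.41075,-4.56143) → (-3.41,-4.56)
v2: (-2,-1.5) → rotate → (-0.92511,-2.32254) → ×s → (-0.97844,-2.45642) → (-0.98,-2.46)
v3: (0,-1) → rotate → (0.52118,-0.85344) → ×s → (0.55123,-0.90264) → (0.55,-0.90)
v4: (4,0.5) → rotate → (3.15318,2.51146) → ×s → (3.33495,2.65624) → (3.33,2.66)
v5: (-4,2.5) → rotate → (-4.71674,0.04887) → ×s → (-4.98864,0.05169) → (-4.99,0.05)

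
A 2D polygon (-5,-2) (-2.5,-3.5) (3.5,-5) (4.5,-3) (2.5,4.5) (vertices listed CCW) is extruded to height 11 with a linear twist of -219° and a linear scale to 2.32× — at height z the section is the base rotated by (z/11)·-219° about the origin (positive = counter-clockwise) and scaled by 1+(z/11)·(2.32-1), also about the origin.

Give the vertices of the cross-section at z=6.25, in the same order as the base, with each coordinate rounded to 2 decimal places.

t = z/height = 6.25/11 = 0.568182
s = 1 + (scale-1)·z/height = 1 + (2.32-1)·6.25/11 = 1.750000
θ = twist·z/height = -219°·6.25/11 = -124.4318° = -2.171745 rad
cos θ = -0.565425, sin θ = -0.824800 (intermediates below are computed at full precision and shown rounded to 5 d.p.)
v1: (-5,-2) → rotate → (1.17753,5.25485) → ×s → (2.06067,9.19598) → (2.06,9.20)
v2: (-2.5,-3.5) → rotate → (-1.47324,4.04099) → ×s → (-2.57816,7.07173) → (-2.58,7.07)
v3: (3.5,-5) → rotate → (-6.10299,-0.05967) → ×s → (-10.68023,-0.10443) → (-10.68,-0.10)
v4: (4.5,-3) → rotate → (-5.01881,-2.01532) → ×s → (-8.78292,-3.52682) → (-8.78,-3.53)
v5: (2.5,4.5) → rotate → (2.29804,-4.60641) → ×s → (4.02156,-8.06122) → (4.02,-8.06)

Cross-section at z=6.25: (2.06,9.20) (-2.58,7.07) (-10.68,-0.10) (-8.78,-3.53) (4.02,-8.06)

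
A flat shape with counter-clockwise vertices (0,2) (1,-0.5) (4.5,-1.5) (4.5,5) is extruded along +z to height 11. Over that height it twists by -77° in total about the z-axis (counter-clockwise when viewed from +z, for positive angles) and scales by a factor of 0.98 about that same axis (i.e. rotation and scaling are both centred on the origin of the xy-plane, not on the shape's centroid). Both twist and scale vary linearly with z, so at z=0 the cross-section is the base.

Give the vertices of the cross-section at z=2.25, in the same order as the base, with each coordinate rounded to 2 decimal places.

Cross-section at z=2.25: (0.54,1.92) (0.82,-0.75) (3.91,-2.65) (5.66,3.58)

t = z/height = 2.25/11 = 0.204545
s = 1 + (scale-1)·z/height = 1 + (0.98-1)·2.25/11 = 0.995909
θ = twist·z/height = -77°·2.25/11 = -15.7500° = -0.274889 rad
cos θ = 0.962455, sin θ = -0.271440 (intermediates below are computed at full precision and shown rounded to 5 d.p.)
v1: (0,2) → rotate → (0.54288,1.92491) → ×s → (0.54066,1.91704) → (0.54,1.92)
v2: (1,-0.5) → rotate → (0.82674,-0.75267) → ×s → (0.82335,-0.74959) → (0.82,-0.75)
v3: (4.5,-1.5) → rotate → (3.92389,-2.66516) → ×s → (3.90784,-2.65426) → (3.91,-2.65)
v4: (4.5,5) → rotate → (5.68825,3.59079) → ×s → (5.66498,3.57610) → (5.66,3.58)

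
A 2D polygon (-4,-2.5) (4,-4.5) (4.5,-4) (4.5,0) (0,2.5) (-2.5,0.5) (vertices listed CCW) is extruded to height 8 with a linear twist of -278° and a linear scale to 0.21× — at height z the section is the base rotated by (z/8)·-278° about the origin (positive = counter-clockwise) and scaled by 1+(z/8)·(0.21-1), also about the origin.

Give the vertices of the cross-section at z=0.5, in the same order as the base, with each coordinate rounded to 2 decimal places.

Cross-section at z=0.5: (-4.34,-1.13) (2.35,-5.22) (2.95,-4.91) (4.08,-1.28) (0.71,2.27) (-2.13,1.16)

t = z/height = 0.5/8 = 0.0625
s = 1 + (scale-1)·z/height = 1 + (0.21-1)·0.5/8 = 0.950625
θ = twist·z/height = -278°·0.5/8 = -17.3750° = -0.303251 rad
cos θ = 0.954371, sin θ = -0.298624 (intermediates below are computed at full precision and shown rounded to 5 d.p.)
v1: (-4,-2.5) → rotate → (-4.56404,-1.19143) → ×s → (-4.33869,-1.13260) → (-4.34,-1.13)
v2: (4,-4.5) → rotate → (2.47367,-5.48917) → ×s → (2.35154,-5.21814) → (2.35,-5.22)
v3: (4.5,-4) → rotate → (3.10017,-5.16129) → ×s → (2.94710,-4.90645) → (2.95,-4.91)
v4: (4.5,0) → rotate → (4.29467,-1.34381) → ×s → (4.08262,-1.27746) → (4.08,-1.28)
v5: (0,2.5) → rotate → (0.74656,2.38593) → ×s → (0.70970,2.26812) → (0.71,2.27)
v6: (-2.5,0.5) → rotate → (-2.23661,1.22375) → ×s → (-2.12618,1.16332) → (-2.13,1.16)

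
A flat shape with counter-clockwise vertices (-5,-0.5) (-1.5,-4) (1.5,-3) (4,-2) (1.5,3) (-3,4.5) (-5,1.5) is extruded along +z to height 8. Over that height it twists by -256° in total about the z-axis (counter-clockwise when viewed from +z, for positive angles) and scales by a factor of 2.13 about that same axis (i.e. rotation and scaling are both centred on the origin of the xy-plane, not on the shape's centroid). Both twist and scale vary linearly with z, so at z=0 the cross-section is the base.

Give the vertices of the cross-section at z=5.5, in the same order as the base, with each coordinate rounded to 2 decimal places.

Cross-section at z=5.5: (8.80,1.51) (2.16,7.28) (-3.03,5.13) (-7.34,3.05) (-2.29,-5.50) (5.88,-7.60) (9.05,-2.04)

t = z/height = 5.5/8 = 0.6875
s = 1 + (scale-1)·z/height = 1 + (2.13-1)·5.5/8 = 1.776875
θ = twist·z/height = -256°·5.5/8 = -176.0000° = -3.071779 rad
cos θ = -0.997564, sin θ = -0.069756 (intermediates below are computed at full precision and shown rounded to 5 d.p.)
v1: (-5,-0.5) → rotate → (4.95294,0.84756) → ×s → (8.80076,1.50602) → (8.80,1.51)
v2: (-1.5,-4) → rotate → (1.21732,4.09489) → ×s → (2.16303,7.27611) → (2.16,7.28)
v3: (1.5,-3) → rotate → (-1.70562,2.88806) → ×s → (-3.03067,5.13172) → (-3.03,5.13)
v4: (4,-2) → rotate → (-4.12977,1.71610) → ×s → (-7.33808,3.04930) → (-7.34,3.05)
v5: (1.5,3) → rotate → (-1.28708,-3.09733) → ×s → (-2.28697,-5.50356) → (-2.29,-5.50)
v6: (-3,4.5) → rotate → (3.30660,-4.27977) → ×s → (5.87541,-7.60461) → (5.88,-7.60)
v7: (-5,1.5) → rotate → (5.09245,-1.14756) → ×s → (9.04866,-2.03908) → (9.05,-2.04)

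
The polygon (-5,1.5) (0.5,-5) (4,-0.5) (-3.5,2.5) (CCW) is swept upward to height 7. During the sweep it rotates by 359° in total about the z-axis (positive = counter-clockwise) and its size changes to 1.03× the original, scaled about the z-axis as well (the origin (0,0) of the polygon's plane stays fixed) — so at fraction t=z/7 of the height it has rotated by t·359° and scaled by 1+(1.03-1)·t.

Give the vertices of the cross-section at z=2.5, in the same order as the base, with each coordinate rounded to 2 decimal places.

t = z/height = 2.5/7 = 0.357143
s = 1 + (scale-1)·z/height = 1 + (1.03-1)·2.5/7 = 1.010714
θ = twist·z/height = 359°·2.5/7 = 128.2143° = 2.237761 rad
cos θ = -0.618604, sin θ = 0.785703 (intermediates below are computed at full precision and shown rounded to 5 d.p.)
v1: (-5,1.5) → rotate → (1.91447,-4.85642) → ×s → (1.93498,-4.90845) → (1.93,-4.91)
v2: (0.5,-5) → rotate → (3.61921,3.48587) → ×s → (3.65799,3.52322) → (3.66,3.52)
v3: (4,-0.5) → rotate → (-2.08157,3.45211) → ×s → (-2.10387,3.48910) → (-2.10,3.49)
v4: (-3.5,2.5) → rotate → (0.20086,-4.29647) → ×s → (0.20301,-4.34250) → (0.20,-4.34)

Cross-section at z=2.5: (1.93,-4.91) (3.66,3.52) (-2.10,3.49) (0.20,-4.34)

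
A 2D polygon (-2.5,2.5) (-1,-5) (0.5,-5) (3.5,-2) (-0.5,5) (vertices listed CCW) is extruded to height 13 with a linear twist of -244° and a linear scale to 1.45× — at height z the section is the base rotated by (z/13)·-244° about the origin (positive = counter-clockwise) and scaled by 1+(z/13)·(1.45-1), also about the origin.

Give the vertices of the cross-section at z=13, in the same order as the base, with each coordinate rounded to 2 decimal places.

t = z/height = 13/13 = 1
s = 1 + (scale-1)·z/height = 1 + (1.45-1)·13/13 = 1.450000
θ = twist·z/height = -244°·13/13 = -244.0000° = -4.258603 rad
cos θ = -0.438371, sin θ = 0.898794 (intermediates below are computed at full precision and shown rounded to 5 d.p.)
v1: (-2.5,2.5) → rotate → (-1.15106,-3.34291) → ×s → (-1.66903,-4.84722) → (-1.67,-4.85)
v2: (-1,-5) → rotate → (4.93234,1.29306) → ×s → (7.15189,1.87494) → (7.15,1.87)
v3: (0.5,-5) → rotate → (4.27478,2.64125) → ×s → (6.19844,3.82982) → (6.20,3.83)
v4: (3.5,-2) → rotate → (0.26329,4.02252) → ×s → (0.38177,5.83266) → (0.38,5.83)
v5: (-0.5,5) → rotate → (-4.27478,-2.64125) → ×s → (-6.19844,-3.82982) → (-6.20,-3.83)

Cross-section at z=13: (-1.67,-4.85) (7.15,1.87) (6.20,3.83) (0.38,5.83) (-6.20,-3.83)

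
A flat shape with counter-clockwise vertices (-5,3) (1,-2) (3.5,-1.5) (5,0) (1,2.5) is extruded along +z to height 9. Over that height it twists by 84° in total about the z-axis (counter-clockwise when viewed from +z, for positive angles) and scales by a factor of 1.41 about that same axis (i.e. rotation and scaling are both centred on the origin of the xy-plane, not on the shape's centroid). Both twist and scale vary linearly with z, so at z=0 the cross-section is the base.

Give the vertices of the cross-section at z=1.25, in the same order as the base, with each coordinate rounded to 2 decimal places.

t = z/height = 1.25/9 = 0.138889
s = 1 + (scale-1)·z/height = 1 + (1.41-1)·1.25/9 = 1.056944
θ = twist·z/height = 84°·1.25/9 = 11.6667° = 0.203622 rad
cos θ = 0.979341, sin θ = 0.202218 (intermediates below are computed at full precision and shown rounded to 5 d.p.)
v1: (-5,3) → rotate → (-5.50336,1.92693) → ×s → (-5.81674,2.03666) → (-5.82,2.04)
v2: (1,-2) → rotate → (1.38378,-1.75646) → ×s → (1.46257,-1.85648) → (1.46,-1.86)
v3: (3.5,-1.5) → rotate → (3.73102,-0.76125) → ×s → (3.94348,-0.80460) → (3.94,-0.80)
v4: (5,0) → rotate → (4.89670,1.01109) → ×s → (5.17554,1.06866) → (5.18,1.07)
v5: (1,2.5) → rotate → (0.47380,2.65057) → ×s → (0.50078,2.80150) → (0.50,2.80)

Cross-section at z=1.25: (-5.82,2.04) (1.46,-1.86) (3.94,-0.80) (5.18,1.07) (0.50,2.80)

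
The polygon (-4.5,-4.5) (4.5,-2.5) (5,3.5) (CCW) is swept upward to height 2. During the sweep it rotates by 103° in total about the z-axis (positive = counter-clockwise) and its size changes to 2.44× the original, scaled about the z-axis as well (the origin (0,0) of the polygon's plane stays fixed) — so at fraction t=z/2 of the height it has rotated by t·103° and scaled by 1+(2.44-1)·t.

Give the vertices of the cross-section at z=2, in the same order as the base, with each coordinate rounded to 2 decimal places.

t = z/height = 2/2 = 1
s = 1 + (scale-1)·z/height = 1 + (2.44-1)·2/2 = 2.440000
θ = twist·z/height = 103°·2/2 = 103.0000° = 1.797689 rad
cos θ = -0.224951, sin θ = 0.974370 (intermediates below are computed at full precision and shown rounded to 5 d.p.)
v1: (-4.5,-4.5) → rotate → (5.39695,-3.37239) → ×s → (13.16855,-8.22862) → (13.17,-8.23)
v2: (4.5,-2.5) → rotate → (1.42365,4.94704) → ×s → (3.47369,12.07078) → (3.47,12.07)
v3: (5,3.5) → rotate → (-4.53505,4.08452) → ×s → (-11.06552,9.96623) → (-11.07,9.97)

Cross-section at z=2: (13.17,-8.23) (3.47,12.07) (-11.07,9.97)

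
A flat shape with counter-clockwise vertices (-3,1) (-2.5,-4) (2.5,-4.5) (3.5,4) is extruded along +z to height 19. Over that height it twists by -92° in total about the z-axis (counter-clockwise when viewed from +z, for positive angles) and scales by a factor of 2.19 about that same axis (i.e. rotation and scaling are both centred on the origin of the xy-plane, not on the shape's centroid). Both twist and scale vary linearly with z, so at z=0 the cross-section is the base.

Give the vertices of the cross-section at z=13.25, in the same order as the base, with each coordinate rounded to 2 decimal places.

Cross-section at z=13.25: (-0.75,5.74) (-8.58,0.93) (-5.42,-7.71) (9.38,-2.57)

t = z/height = 13.25/19 = 0.697368
s = 1 + (scale-1)·z/height = 1 + (2.19-1)·13.25/19 = 1.829868
θ = twist·z/height = -92°·13.25/19 = -64.1579° = -1.119767 rad
cos θ = 0.435893, sin θ = -0.899999 (intermediates below are computed at full precision and shown rounded to 5 d.p.)
v1: (-3,1) → rotate → (-0.40768,3.13589) → ×s → (-0.74600,5.73826) → (-0.75,5.74)
v2: (-2.5,-4) → rotate → (-4.68973,0.50643) → ×s → (-8.58158,0.92669) → (-8.58,0.93)
v3: (2.5,-4.5) → rotate → (-2.96026,-4.21151) → ×s → (-5.41689,-7.70652) → (-5.42,-7.71)
v4: (3.5,4) → rotate → (5.12562,-1.40642) → ×s → (9.37921,-2.57357) → (9.38,-2.57)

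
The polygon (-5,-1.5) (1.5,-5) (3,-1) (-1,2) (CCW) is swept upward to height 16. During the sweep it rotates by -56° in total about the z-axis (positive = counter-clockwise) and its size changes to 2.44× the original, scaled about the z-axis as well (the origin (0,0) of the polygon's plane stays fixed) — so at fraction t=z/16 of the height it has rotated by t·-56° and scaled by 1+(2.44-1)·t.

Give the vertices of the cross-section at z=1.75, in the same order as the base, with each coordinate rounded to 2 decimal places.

t = z/height = 1.75/16 = 0.109375
s = 1 + (scale-1)·z/height = 1 + (2.44-1)·1.75/16 = 1.157500
θ = twist·z/height = -56°·1.75/16 = -6.1250° = -0.106901 rad
cos θ = 0.994291, sin θ = -0.106698 (intermediates below are computed at full precision and shown rounded to 5 d.p.)
v1: (-5,-1.5) → rotate → (-5.13150,-0.95795) → ×s → (-5.93972,-1.10882) → (-5.94,-1.11)
v2: (1.5,-5) → rotate → (0.95795,-5.13150) → ×s → (1.10882,-5.93972) → (1.11,-5.94)
v3: (3,-1) → rotate → (2.87618,-1.31439) → ×s → (3.32917,-1.52140) → (3.33,-1.52)
v4: (-1,2) → rotate → (-0.78090,2.09528) → ×s → (-0.90389,2.42529) → (-0.90,2.43)

Cross-section at z=1.75: (-5.94,-1.11) (1.11,-5.94) (3.33,-1.52) (-0.90,2.43)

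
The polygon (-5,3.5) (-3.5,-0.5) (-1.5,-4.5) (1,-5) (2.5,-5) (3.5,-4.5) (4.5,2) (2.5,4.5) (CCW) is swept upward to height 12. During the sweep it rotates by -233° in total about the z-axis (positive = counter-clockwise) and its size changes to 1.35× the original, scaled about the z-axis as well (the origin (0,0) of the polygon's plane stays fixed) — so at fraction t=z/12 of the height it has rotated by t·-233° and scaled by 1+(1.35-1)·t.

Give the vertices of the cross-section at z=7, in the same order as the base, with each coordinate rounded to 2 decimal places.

t = z/height = 7/12 = 0.583333
s = 1 + (scale-1)·z/height = 1 + (1.35-1)·7/12 = 1.204167
θ = twist·z/height = -233°·7/12 = -135.9167° = -2.372193 rad
cos θ = -0.718329, sin θ = -0.695704 (intermediates below are computed at full precision and shown rounded to 5 d.p.)
v1: (-5,3.5) → rotate → (6.02661,0.96437) → ×s → (7.25704,1.16126) → (7.26,1.16)
v2: (-3.5,-0.5) → rotate → (2.16630,2.79413) → ×s → (2.60858,3.36460) → (2.61,3.36)
v3: (-1.5,-4.5) → rotate → (-2.05317,4.27603) → ×s → (-2.47236,5.14906) → (-2.47,5.15)
v4: (1,-5) → rotate → (-4.19685,2.89594) → ×s → (-5.05370,3.48719) → (-5.05,3.49)
v5: (2.5,-5) → rotate → (-5.27434,1.85238) → ×s → (-6.35119,2.23058) → (-6.35,2.23)
v6: (3.5,-4.5) → rotate → (-5.64482,0.79752) → ×s → (-6.79730,0.96034) → (-6.80,0.96)
v7: (4.5,2) → rotate → (-1.84107,-4.56732) → ×s → (-2.21696,-5.49982) → (-2.22,-5.50)
v8: (2.5,4.5) → rotate → (1.33485,-4.97174) → ×s → (1.60738,-5.98680) → (1.61,-5.99)

Cross-section at z=7: (7.26,1.16) (2.61,3.36) (-2.47,5.15) (-5.05,3.49) (-6.35,2.23) (-6.80,0.96) (-2.22,-5.50) (1.61,-5.99)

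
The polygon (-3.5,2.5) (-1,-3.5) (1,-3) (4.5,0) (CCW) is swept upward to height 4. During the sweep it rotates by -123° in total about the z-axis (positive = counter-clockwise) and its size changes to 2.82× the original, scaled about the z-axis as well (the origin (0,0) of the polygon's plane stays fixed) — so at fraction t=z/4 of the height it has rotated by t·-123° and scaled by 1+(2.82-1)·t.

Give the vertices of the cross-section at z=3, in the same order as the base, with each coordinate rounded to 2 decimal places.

t = z/height = 3/4 = 0.75
s = 1 + (scale-1)·z/height = 1 + (2.82-1)·3/4 = 2.365000
θ = twist·z/height = -123°·3/4 = -92.2500° = -1.610066 rad
cos θ = -0.039260, sin θ = -0.999229 (intermediates below are computed at full precision and shown rounded to 5 d.p.)
v1: (-3.5,2.5) → rotate → (2.63548,3.39915) → ×s → (6.23291,8.03899) → (6.23,8.04)
v2: (-1,-3.5) → rotate → (-3.45804,1.13664) → ×s → (-8.17827,2.68815) → (-8.18,2.69)
v3: (1,-3) → rotate → (-3.03695,-0.88145) → ×s → (-7.18238,-2.08463) → (-7.18,-2.08)
v4: (4.5,0) → rotate → (-0.17667,-4.49653) → ×s → (-0.41782,-10.63430) → (-0.42,-10.63)

Cross-section at z=3: (6.23,8.04) (-8.18,2.69) (-7.18,-2.08) (-0.42,-10.63)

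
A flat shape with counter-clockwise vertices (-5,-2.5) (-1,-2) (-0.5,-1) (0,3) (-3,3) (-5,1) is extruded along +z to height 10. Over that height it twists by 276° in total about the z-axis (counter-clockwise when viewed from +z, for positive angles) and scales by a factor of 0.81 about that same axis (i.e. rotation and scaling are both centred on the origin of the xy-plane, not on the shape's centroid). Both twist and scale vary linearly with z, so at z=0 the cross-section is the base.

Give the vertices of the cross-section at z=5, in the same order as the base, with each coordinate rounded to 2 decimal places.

Cross-section at z=5: (4.88,-1.35) (1.88,0.74) (0.94,0.37) (-1.82,-2.02) (0.20,-3.83) (2.76,-3.70)

t = z/height = 5/10 = 0.5
s = 1 + (scale-1)·z/height = 1 + (0.81-1)·5/10 = 0.905000
θ = twist·z/height = 276°·5/10 = 138.0000° = 2.408554 rad
cos θ = -0.743145, sin θ = 0.669131 (intermediates below are computed at full precision and shown rounded to 5 d.p.)
v1: (-5,-2.5) → rotate → (5.38855,-1.48779) → ×s → (4.87664,-1.34645) → (4.88,-1.35)
v2: (-1,-2) → rotate → (2.08141,0.81716) → ×s → (1.88367,0.73953) → (1.88,0.74)
v3: (-0.5,-1) → rotate → (1.04070,0.40858) → ×s → (0.94184,0.36976) → (0.94,0.37)
v4: (0,3) → rotate → (-2.00739,-2.22943) → ×s → (-1.81669,-2.01764) → (-1.82,-2.02)
v5: (-3,3) → rotate → (0.22204,-4.23683) → ×s → (0.20095,-3.83433) → (0.20,-3.83)
v6: (-5,1) → rotate → (3.04659,-4.08880) → ×s → (2.75717,-3.70036) → (2.76,-3.70)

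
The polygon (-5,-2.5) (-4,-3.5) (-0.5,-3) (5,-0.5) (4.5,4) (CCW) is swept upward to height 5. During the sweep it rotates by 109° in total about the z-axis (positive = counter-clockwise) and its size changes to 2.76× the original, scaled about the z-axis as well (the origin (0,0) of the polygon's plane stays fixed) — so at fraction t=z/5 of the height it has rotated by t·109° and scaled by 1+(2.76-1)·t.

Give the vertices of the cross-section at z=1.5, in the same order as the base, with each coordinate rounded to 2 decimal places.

t = z/height = 1.5/5 = 0.3
s = 1 + (scale-1)·z/height = 1 + (2.76-1)·1.5/5 = 1.528000
θ = twist·z/height = 109°·1.5/5 = 32.7000° = 0.570723 rad
cos θ = 0.841511, sin θ = 0.540240 (intermediates below are computed at full precision and shown rounded to 5 d.p.)
v1: (-5,-2.5) → rotate → (-2.85695,-4.80498) → ×s → (-4.36542,-7.34201) → (-4.37,-7.34)
v2: (-4,-3.5) → rotate → (-1.47520,-5.10625) → ×s → (-2.25411,-7.80235) → (-2.25,-7.80)
v3: (-0.5,-3) → rotate → (1.19997,-2.79465) → ×s → (1.83355,-4.27023) → (1.83,-4.27)
v4: (5,-0.5) → rotate → (4.47767,2.28045) → ×s → (6.84189,3.48452) → (6.84,3.48)
v5: (4.5,4) → rotate → (1.62584,5.79712) → ×s → (2.48428,8.85801) → (2.48,8.86)

Cross-section at z=1.5: (-4.37,-7.34) (-2.25,-7.80) (1.83,-4.27) (6.84,3.48) (2.48,8.86)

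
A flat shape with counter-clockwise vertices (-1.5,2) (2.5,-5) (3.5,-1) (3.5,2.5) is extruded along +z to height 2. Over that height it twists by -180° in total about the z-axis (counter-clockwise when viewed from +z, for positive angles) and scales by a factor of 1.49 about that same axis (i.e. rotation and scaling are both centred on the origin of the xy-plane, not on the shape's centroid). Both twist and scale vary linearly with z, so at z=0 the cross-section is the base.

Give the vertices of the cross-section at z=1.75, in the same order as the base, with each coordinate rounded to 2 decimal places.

Cross-section at z=1.75: (3.07,-1.82) (-6.03,5.23) (-5.17,-0.59) (-3.25,-5.21)

t = z/height = 1.75/2 = 0.875
s = 1 + (scale-1)·z/height = 1 + (1.49-1)·1.75/2 = 1.428750
θ = twist·z/height = -180°·1.75/2 = -157.5000° = -2.748894 rad
cos θ = -0.923880, sin θ = -0.382683 (intermediates below are computed at full precision and shown rounded to 5 d.p.)
v1: (-1.5,2) → rotate → (2.15119,-1.27373) → ×s → (3.07351,-1.81985) → (3.07,-1.82)
v2: (2.5,-5) → rotate → (-4.22312,3.66269) → ×s → (-6.03378,5.23307) → (-6.03,5.23)
v3: (3.5,-1) → rotate → (-3.61626,-0.41551) → ×s → (-5.16673,-0.59366) → (-5.17,-0.59)
v4: (3.5,2.5) → rotate → (-2.27687,-3.64909) → ×s → (-3.25308,-5.21364) → (-3.25,-5.21)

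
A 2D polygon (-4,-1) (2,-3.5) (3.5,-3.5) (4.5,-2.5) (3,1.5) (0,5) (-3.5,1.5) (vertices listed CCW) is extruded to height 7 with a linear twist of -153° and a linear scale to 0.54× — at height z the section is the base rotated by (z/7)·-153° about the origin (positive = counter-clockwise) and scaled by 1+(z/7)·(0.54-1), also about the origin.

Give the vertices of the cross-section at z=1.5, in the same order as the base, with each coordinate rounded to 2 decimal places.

t = z/height = 1.5/7 = 0.214286
s = 1 + (scale-1)·z/height = 1 + (0.54-1)·1.5/7 = 0.901429
θ = twist·z/height = -153°·1.5/7 = -32.7857° = -0.572219 rad
cos θ = 0.840702, sin θ = -0.541499 (intermediates below are computed at full precision and shown rounded to 5 d.p.)
v1: (-4,-1) → rotate → (-3.90431,1.32529) → ×s → (-3.51945,1.19466) → (-3.52,1.19)
v2: (2,-3.5) → rotate → (-0.21384,-4.02545) → ×s → (-0.19276,-3.62866) → (-0.19,-3.63)
v3: (3.5,-3.5) → rotate → (1.04721,-4.83770) → ×s → (0.94399,-4.36084) → (0.94,-4.36)
v4: (4.5,-2.5) → rotate → (2.42941,-4.53850) → ×s → (2.18994,-4.09113) → (2.19,-4.09)
v5: (3,1.5) → rotate → (3.33435,-0.36344) → ×s → (3.00568,-0.32762) → (3.01,-0.33)
v6: (0,5) → rotate → (2.70749,4.20351) → ×s → (2.44061,3.78916) → (2.44,3.79)
v7: (-3.5,1.5) → rotate → (-2.13021,3.15630) → ×s → (-1.92023,2.84518) → (-1.92,2.85)

Cross-section at z=1.5: (-3.52,1.19) (-0.19,-3.63) (0.94,-4.36) (2.19,-4.09) (3.01,-0.33) (2.44,3.79) (-1.92,2.85)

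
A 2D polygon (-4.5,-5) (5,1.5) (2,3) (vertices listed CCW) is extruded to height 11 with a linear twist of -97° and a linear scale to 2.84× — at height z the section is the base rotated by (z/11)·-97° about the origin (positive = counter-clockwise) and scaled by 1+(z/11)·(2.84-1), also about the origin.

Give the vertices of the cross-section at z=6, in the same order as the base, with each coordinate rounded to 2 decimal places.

t = z/height = 6/11 = 0.545455
s = 1 + (scale-1)·z/height = 1 + (2.84-1)·6/11 = 2.003636
θ = twist·z/height = -97°·6/11 = -52.9091° = -0.923438 rad
cos θ = 0.603081, sin θ = -0.797680 (intermediates below are computed at full precision and shown rounded to 5 d.p.)
v1: (-4.5,-5) → rotate → (-6.70226,0.57415) → ×s → (-13.42890,1.15039) → (-13.43,1.15)
v2: (5,1.5) → rotate → (4.21193,-3.08378) → ×s → (8.43917,-6.17877) → (8.44,-6.18)
v3: (2,3) → rotate → (3.59920,0.21389) → ×s → (7.21149,0.42855) → (7.21,0.43)

Cross-section at z=6: (-13.43,1.15) (8.44,-6.18) (7.21,0.43)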